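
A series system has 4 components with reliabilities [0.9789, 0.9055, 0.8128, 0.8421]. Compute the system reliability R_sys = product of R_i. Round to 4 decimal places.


Components: [0.9789, 0.9055, 0.8128, 0.8421]
After component 1 (R=0.9789): product = 0.9789
After component 2 (R=0.9055): product = 0.8864
After component 3 (R=0.8128): product = 0.7205
After component 4 (R=0.8421): product = 0.6067
R_sys = 0.6067

0.6067


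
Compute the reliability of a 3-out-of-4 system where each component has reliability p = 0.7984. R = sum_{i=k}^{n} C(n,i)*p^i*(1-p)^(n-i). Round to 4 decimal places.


k = 3, n = 4, p = 0.7984
i=3: C(4,3)=4 * 0.7984^3 * 0.2016^1 = 0.4104
i=4: C(4,4)=1 * 0.7984^4 * 0.2016^0 = 0.4063
R = sum of terms = 0.8167

0.8167


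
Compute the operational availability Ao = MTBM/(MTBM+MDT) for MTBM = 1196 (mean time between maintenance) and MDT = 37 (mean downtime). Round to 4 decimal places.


MTBM = 1196
MDT = 37
MTBM + MDT = 1233
Ao = 1196 / 1233
Ao = 0.97

0.97


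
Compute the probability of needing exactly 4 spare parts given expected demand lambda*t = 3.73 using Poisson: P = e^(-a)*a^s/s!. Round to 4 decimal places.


a = 3.73, s = 4
e^(-a) = e^(-3.73) = 0.024
a^s = 3.73^4 = 193.5688
s! = 24
P = 0.024 * 193.5688 / 24
P = 0.1935

0.1935


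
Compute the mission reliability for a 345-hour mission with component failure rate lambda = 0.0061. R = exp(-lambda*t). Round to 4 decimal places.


lambda = 0.0061
mission_time = 345
lambda * t = 0.0061 * 345 = 2.1045
R = exp(-2.1045)
R = 0.1219

0.1219


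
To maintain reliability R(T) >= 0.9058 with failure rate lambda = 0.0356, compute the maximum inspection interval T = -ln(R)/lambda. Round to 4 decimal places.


R_target = 0.9058
lambda = 0.0356
-ln(0.9058) = 0.0989
T = 0.0989 / 0.0356
T = 2.7791

2.7791


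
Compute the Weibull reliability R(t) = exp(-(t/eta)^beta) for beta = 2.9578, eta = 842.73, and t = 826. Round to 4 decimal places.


beta = 2.9578, eta = 842.73, t = 826
t/eta = 826 / 842.73 = 0.9801
(t/eta)^beta = 0.9801^2.9578 = 0.9424
R(t) = exp(-0.9424)
R(t) = 0.3897

0.3897


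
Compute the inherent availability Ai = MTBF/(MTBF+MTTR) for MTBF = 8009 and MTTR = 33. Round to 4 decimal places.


MTBF = 8009
MTTR = 33
MTBF + MTTR = 8042
Ai = 8009 / 8042
Ai = 0.9959

0.9959


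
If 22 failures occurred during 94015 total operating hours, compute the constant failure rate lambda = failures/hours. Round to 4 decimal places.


failures = 22
total_hours = 94015
lambda = 22 / 94015
lambda = 0.0002

0.0002


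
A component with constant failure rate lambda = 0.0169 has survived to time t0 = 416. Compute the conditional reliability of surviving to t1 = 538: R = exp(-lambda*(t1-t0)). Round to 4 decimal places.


lambda = 0.0169
t0 = 416, t1 = 538
t1 - t0 = 122
lambda * (t1-t0) = 0.0169 * 122 = 2.0618
R = exp(-2.0618)
R = 0.1272

0.1272


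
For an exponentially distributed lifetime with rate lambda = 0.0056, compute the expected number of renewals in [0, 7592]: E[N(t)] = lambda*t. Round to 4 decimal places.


lambda = 0.0056
t = 7592
E[N(t)] = lambda * t
E[N(t)] = 0.0056 * 7592
E[N(t)] = 42.5152

42.5152


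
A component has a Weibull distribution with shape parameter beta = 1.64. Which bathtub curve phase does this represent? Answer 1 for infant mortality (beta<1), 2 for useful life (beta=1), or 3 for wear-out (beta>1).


beta = 1.64
Compare beta to 1:
beta < 1 => infant mortality (phase 1)
beta = 1 => useful life (phase 2)
beta > 1 => wear-out (phase 3)
Since beta = 1.64, this is wear-out (increasing failure rate)
Phase = 3

3


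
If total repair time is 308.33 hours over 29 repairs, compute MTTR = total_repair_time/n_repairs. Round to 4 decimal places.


total_repair_time = 308.33
n_repairs = 29
MTTR = 308.33 / 29
MTTR = 10.6321

10.6321


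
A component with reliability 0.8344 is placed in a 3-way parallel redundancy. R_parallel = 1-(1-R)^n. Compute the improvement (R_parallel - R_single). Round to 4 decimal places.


R_single = 0.8344, n = 3
1 - R_single = 0.1656
(1 - R_single)^n = 0.1656^3 = 0.0045
R_parallel = 1 - 0.0045 = 0.9955
Improvement = 0.9955 - 0.8344
Improvement = 0.1611

0.1611


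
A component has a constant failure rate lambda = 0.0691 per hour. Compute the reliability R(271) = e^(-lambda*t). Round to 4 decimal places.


lambda = 0.0691
t = 271
lambda * t = 18.7261
R(t) = e^(-18.7261)
R(t) = 0.0

0.0


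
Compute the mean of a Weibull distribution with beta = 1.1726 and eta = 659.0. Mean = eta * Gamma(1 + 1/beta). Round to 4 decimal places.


beta = 1.1726, eta = 659.0
1/beta = 0.8528
1 + 1/beta = 1.8528
Gamma(1.8528) = 0.9465
Mean = 659.0 * 0.9465
Mean = 623.7214

623.7214


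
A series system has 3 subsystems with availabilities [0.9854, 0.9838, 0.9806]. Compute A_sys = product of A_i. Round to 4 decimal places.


Subsystems: [0.9854, 0.9838, 0.9806]
After subsystem 1 (A=0.9854): product = 0.9854
After subsystem 2 (A=0.9838): product = 0.9694
After subsystem 3 (A=0.9806): product = 0.9506
A_sys = 0.9506

0.9506


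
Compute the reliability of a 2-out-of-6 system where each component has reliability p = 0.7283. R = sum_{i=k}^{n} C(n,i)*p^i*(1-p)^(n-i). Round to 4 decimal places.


k = 2, n = 6, p = 0.7283
i=2: C(6,2)=15 * 0.7283^2 * 0.2717^4 = 0.0434
i=3: C(6,3)=20 * 0.7283^3 * 0.2717^3 = 0.155
i=4: C(6,4)=15 * 0.7283^4 * 0.2717^2 = 0.3115
i=5: C(6,5)=6 * 0.7283^5 * 0.2717^1 = 0.334
i=6: C(6,6)=1 * 0.7283^6 * 0.2717^0 = 0.1492
R = sum of terms = 0.9931

0.9931


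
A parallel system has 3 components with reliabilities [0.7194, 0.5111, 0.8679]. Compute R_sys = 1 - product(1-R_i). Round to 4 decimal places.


Components: [0.7194, 0.5111, 0.8679]
(1 - 0.7194) = 0.2806, running product = 0.2806
(1 - 0.5111) = 0.4889, running product = 0.1372
(1 - 0.8679) = 0.1321, running product = 0.0181
Product of (1-R_i) = 0.0181
R_sys = 1 - 0.0181 = 0.9819

0.9819


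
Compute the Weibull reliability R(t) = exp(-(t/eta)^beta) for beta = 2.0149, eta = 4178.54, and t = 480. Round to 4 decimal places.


beta = 2.0149, eta = 4178.54, t = 480
t/eta = 480 / 4178.54 = 0.1149
(t/eta)^beta = 0.1149^2.0149 = 0.0128
R(t) = exp(-0.0128)
R(t) = 0.9873

0.9873


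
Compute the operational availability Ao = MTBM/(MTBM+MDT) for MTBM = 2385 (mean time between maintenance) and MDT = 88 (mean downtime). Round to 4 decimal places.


MTBM = 2385
MDT = 88
MTBM + MDT = 2473
Ao = 2385 / 2473
Ao = 0.9644

0.9644


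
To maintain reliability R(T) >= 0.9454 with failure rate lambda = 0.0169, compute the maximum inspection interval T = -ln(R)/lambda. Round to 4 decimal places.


R_target = 0.9454
lambda = 0.0169
-ln(0.9454) = 0.0561
T = 0.0561 / 0.0169
T = 3.3223

3.3223


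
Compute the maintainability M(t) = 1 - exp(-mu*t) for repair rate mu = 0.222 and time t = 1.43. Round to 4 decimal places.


mu = 0.222, t = 1.43
mu * t = 0.222 * 1.43 = 0.3175
exp(-0.3175) = 0.728
M(t) = 1 - 0.728
M(t) = 0.272

0.272


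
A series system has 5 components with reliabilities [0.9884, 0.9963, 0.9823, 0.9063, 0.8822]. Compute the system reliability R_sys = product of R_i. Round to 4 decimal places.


Components: [0.9884, 0.9963, 0.9823, 0.9063, 0.8822]
After component 1 (R=0.9884): product = 0.9884
After component 2 (R=0.9963): product = 0.9847
After component 3 (R=0.9823): product = 0.9673
After component 4 (R=0.9063): product = 0.8767
After component 5 (R=0.8822): product = 0.7734
R_sys = 0.7734

0.7734


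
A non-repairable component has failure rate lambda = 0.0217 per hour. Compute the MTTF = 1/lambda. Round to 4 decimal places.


lambda = 0.0217
MTTF = 1 / 0.0217
MTTF = 46.0829

46.0829


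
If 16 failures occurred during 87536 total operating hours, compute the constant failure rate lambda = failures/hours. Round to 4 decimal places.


failures = 16
total_hours = 87536
lambda = 16 / 87536
lambda = 0.0002

0.0002


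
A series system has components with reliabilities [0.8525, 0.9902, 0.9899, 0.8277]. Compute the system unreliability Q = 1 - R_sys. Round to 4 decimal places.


Components: [0.8525, 0.9902, 0.9899, 0.8277]
After component 1: product = 0.8525
After component 2: product = 0.8441
After component 3: product = 0.8356
After component 4: product = 0.6916
R_sys = 0.6916
Q = 1 - 0.6916 = 0.3084

0.3084


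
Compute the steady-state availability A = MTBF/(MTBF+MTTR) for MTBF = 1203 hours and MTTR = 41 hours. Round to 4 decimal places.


MTBF = 1203
MTTR = 41
MTBF + MTTR = 1244
A = 1203 / 1244
A = 0.967

0.967


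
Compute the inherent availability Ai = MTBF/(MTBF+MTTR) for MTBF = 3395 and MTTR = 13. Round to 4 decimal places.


MTBF = 3395
MTTR = 13
MTBF + MTTR = 3408
Ai = 3395 / 3408
Ai = 0.9962

0.9962


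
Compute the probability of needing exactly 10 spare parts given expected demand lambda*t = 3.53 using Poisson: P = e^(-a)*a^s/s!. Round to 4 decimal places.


a = 3.53, s = 10
e^(-a) = e^(-3.53) = 0.0293
a^s = 3.53^10 = 300432.5983
s! = 3628800
P = 0.0293 * 300432.5983 / 3628800
P = 0.0024

0.0024


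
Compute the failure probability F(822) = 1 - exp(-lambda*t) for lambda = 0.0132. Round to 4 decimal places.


lambda = 0.0132, t = 822
lambda * t = 10.8504
exp(-10.8504) = 0.0
F(t) = 1 - 0.0
F(t) = 1.0

1.0


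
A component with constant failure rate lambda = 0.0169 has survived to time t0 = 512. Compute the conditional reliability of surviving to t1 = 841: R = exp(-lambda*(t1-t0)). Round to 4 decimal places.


lambda = 0.0169
t0 = 512, t1 = 841
t1 - t0 = 329
lambda * (t1-t0) = 0.0169 * 329 = 5.5601
R = exp(-5.5601)
R = 0.0038

0.0038


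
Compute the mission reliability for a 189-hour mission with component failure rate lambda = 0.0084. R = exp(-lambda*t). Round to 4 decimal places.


lambda = 0.0084
mission_time = 189
lambda * t = 0.0084 * 189 = 1.5876
R = exp(-1.5876)
R = 0.2044

0.2044


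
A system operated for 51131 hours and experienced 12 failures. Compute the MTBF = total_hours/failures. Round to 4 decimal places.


total_hours = 51131
failures = 12
MTBF = 51131 / 12
MTBF = 4260.9167

4260.9167


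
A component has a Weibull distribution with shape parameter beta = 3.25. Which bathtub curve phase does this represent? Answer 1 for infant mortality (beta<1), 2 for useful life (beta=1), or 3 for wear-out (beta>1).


beta = 3.25
Compare beta to 1:
beta < 1 => infant mortality (phase 1)
beta = 1 => useful life (phase 2)
beta > 1 => wear-out (phase 3)
Since beta = 3.25, this is wear-out (increasing failure rate)
Phase = 3

3


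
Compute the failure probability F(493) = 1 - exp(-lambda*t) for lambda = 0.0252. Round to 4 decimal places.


lambda = 0.0252, t = 493
lambda * t = 12.4236
exp(-12.4236) = 0.0
F(t) = 1 - 0.0
F(t) = 1.0

1.0


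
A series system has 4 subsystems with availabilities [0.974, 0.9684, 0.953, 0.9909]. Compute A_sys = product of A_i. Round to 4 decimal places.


Subsystems: [0.974, 0.9684, 0.953, 0.9909]
After subsystem 1 (A=0.974): product = 0.974
After subsystem 2 (A=0.9684): product = 0.9432
After subsystem 3 (A=0.953): product = 0.8989
After subsystem 4 (A=0.9909): product = 0.8907
A_sys = 0.8907

0.8907


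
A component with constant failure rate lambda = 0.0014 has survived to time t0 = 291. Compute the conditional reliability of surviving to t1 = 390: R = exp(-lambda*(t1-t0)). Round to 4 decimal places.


lambda = 0.0014
t0 = 291, t1 = 390
t1 - t0 = 99
lambda * (t1-t0) = 0.0014 * 99 = 0.1386
R = exp(-0.1386)
R = 0.8706

0.8706


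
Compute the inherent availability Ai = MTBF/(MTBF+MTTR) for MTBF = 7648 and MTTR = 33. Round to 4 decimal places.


MTBF = 7648
MTTR = 33
MTBF + MTTR = 7681
Ai = 7648 / 7681
Ai = 0.9957

0.9957


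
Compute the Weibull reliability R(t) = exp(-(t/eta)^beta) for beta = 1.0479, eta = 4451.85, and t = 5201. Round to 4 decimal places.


beta = 1.0479, eta = 4451.85, t = 5201
t/eta = 5201 / 4451.85 = 1.1683
(t/eta)^beta = 1.1683^1.0479 = 1.177
R(t) = exp(-1.177)
R(t) = 0.3082

0.3082


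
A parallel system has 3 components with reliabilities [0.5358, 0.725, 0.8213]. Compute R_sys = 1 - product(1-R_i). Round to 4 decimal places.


Components: [0.5358, 0.725, 0.8213]
(1 - 0.5358) = 0.4642, running product = 0.4642
(1 - 0.725) = 0.275, running product = 0.1277
(1 - 0.8213) = 0.1787, running product = 0.0228
Product of (1-R_i) = 0.0228
R_sys = 1 - 0.0228 = 0.9772

0.9772


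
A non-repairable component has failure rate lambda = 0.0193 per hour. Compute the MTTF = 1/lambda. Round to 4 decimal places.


lambda = 0.0193
MTTF = 1 / 0.0193
MTTF = 51.8135

51.8135


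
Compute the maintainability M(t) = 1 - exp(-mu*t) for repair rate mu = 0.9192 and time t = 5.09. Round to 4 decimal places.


mu = 0.9192, t = 5.09
mu * t = 0.9192 * 5.09 = 4.6787
exp(-4.6787) = 0.0093
M(t) = 1 - 0.0093
M(t) = 0.9907

0.9907


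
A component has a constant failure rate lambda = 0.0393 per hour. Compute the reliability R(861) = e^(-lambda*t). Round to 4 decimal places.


lambda = 0.0393
t = 861
lambda * t = 33.8373
R(t) = e^(-33.8373)
R(t) = 0.0

0.0


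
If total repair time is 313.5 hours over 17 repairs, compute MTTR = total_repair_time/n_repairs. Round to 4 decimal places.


total_repair_time = 313.5
n_repairs = 17
MTTR = 313.5 / 17
MTTR = 18.4412

18.4412


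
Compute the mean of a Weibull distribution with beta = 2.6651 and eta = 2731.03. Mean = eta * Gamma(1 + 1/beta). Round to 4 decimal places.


beta = 2.6651, eta = 2731.03
1/beta = 0.3752
1 + 1/beta = 1.3752
Gamma(1.3752) = 0.8889
Mean = 2731.03 * 0.8889
Mean = 2427.603

2427.603


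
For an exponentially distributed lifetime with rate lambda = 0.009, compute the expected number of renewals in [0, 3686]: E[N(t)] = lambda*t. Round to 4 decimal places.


lambda = 0.009
t = 3686
E[N(t)] = lambda * t
E[N(t)] = 0.009 * 3686
E[N(t)] = 33.174

33.174


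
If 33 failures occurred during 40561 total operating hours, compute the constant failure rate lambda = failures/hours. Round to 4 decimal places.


failures = 33
total_hours = 40561
lambda = 33 / 40561
lambda = 0.0008

0.0008


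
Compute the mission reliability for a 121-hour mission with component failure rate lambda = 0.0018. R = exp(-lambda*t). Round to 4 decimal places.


lambda = 0.0018
mission_time = 121
lambda * t = 0.0018 * 121 = 0.2178
R = exp(-0.2178)
R = 0.8043

0.8043


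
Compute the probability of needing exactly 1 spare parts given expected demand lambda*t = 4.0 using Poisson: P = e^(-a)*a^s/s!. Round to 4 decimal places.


a = 4.0, s = 1
e^(-a) = e^(-4.0) = 0.0183
a^s = 4.0^1 = 4.0
s! = 1
P = 0.0183 * 4.0 / 1
P = 0.0733

0.0733


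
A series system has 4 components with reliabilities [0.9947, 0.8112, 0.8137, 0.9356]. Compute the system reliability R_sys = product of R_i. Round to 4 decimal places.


Components: [0.9947, 0.8112, 0.8137, 0.9356]
After component 1 (R=0.9947): product = 0.9947
After component 2 (R=0.8112): product = 0.8069
After component 3 (R=0.8137): product = 0.6566
After component 4 (R=0.9356): product = 0.6143
R_sys = 0.6143

0.6143


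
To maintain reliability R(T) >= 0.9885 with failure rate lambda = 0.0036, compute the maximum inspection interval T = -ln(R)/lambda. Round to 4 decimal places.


R_target = 0.9885
lambda = 0.0036
-ln(0.9885) = 0.0116
T = 0.0116 / 0.0036
T = 3.213

3.213


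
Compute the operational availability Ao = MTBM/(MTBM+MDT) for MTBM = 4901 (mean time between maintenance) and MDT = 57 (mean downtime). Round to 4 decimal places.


MTBM = 4901
MDT = 57
MTBM + MDT = 4958
Ao = 4901 / 4958
Ao = 0.9885

0.9885


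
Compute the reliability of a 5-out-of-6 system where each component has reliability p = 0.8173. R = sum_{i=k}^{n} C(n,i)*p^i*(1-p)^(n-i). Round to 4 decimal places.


k = 5, n = 6, p = 0.8173
i=5: C(6,5)=6 * 0.8173^5 * 0.1827^1 = 0.3998
i=6: C(6,6)=1 * 0.8173^6 * 0.1827^0 = 0.298
R = sum of terms = 0.6978

0.6978


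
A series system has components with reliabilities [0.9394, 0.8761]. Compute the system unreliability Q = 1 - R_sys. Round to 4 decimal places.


Components: [0.9394, 0.8761]
After component 1: product = 0.9394
After component 2: product = 0.823
R_sys = 0.823
Q = 1 - 0.823 = 0.177

0.177


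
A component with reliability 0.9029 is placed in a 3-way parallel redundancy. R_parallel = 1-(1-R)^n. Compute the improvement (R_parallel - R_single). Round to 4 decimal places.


R_single = 0.9029, n = 3
1 - R_single = 0.0971
(1 - R_single)^n = 0.0971^3 = 0.0009
R_parallel = 1 - 0.0009 = 0.9991
Improvement = 0.9991 - 0.9029
Improvement = 0.0962

0.0962


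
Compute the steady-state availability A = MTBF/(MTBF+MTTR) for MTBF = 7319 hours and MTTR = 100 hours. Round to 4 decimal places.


MTBF = 7319
MTTR = 100
MTBF + MTTR = 7419
A = 7319 / 7419
A = 0.9865

0.9865


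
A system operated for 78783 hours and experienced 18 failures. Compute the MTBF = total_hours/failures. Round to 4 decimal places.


total_hours = 78783
failures = 18
MTBF = 78783 / 18
MTBF = 4376.8333

4376.8333


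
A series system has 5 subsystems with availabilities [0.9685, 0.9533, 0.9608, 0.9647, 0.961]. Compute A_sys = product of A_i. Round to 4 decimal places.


Subsystems: [0.9685, 0.9533, 0.9608, 0.9647, 0.961]
After subsystem 1 (A=0.9685): product = 0.9685
After subsystem 2 (A=0.9533): product = 0.9233
After subsystem 3 (A=0.9608): product = 0.8871
After subsystem 4 (A=0.9647): product = 0.8558
After subsystem 5 (A=0.961): product = 0.8224
A_sys = 0.8224

0.8224


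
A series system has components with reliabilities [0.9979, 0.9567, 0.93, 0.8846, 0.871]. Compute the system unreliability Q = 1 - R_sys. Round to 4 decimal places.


Components: [0.9979, 0.9567, 0.93, 0.8846, 0.871]
After component 1: product = 0.9979
After component 2: product = 0.9547
After component 3: product = 0.8879
After component 4: product = 0.7854
After component 5: product = 0.6841
R_sys = 0.6841
Q = 1 - 0.6841 = 0.3159

0.3159


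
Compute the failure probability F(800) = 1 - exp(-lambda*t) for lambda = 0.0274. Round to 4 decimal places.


lambda = 0.0274, t = 800
lambda * t = 21.92
exp(-21.92) = 0.0
F(t) = 1 - 0.0
F(t) = 1.0

1.0


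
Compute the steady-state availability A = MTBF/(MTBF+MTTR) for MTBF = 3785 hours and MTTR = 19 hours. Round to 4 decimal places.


MTBF = 3785
MTTR = 19
MTBF + MTTR = 3804
A = 3785 / 3804
A = 0.995

0.995


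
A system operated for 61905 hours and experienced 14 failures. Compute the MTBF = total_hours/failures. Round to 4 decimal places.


total_hours = 61905
failures = 14
MTBF = 61905 / 14
MTBF = 4421.7857

4421.7857


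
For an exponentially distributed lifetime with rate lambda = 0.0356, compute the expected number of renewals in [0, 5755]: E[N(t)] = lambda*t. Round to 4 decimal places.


lambda = 0.0356
t = 5755
E[N(t)] = lambda * t
E[N(t)] = 0.0356 * 5755
E[N(t)] = 204.878

204.878


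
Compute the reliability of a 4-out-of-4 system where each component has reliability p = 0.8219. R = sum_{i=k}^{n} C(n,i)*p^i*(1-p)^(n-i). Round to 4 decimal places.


k = 4, n = 4, p = 0.8219
i=4: C(4,4)=1 * 0.8219^4 * 0.1781^0 = 0.4563
R = sum of terms = 0.4563

0.4563


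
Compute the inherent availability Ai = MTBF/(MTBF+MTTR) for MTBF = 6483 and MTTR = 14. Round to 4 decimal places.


MTBF = 6483
MTTR = 14
MTBF + MTTR = 6497
Ai = 6483 / 6497
Ai = 0.9978

0.9978


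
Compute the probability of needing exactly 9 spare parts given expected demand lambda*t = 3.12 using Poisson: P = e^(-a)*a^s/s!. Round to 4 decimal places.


a = 3.12, s = 9
e^(-a) = e^(-3.12) = 0.0442
a^s = 3.12^9 = 28015.0464
s! = 362880
P = 0.0442 * 28015.0464 / 362880
P = 0.0034

0.0034


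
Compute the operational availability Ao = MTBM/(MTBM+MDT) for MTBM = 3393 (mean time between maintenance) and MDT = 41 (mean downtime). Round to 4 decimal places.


MTBM = 3393
MDT = 41
MTBM + MDT = 3434
Ao = 3393 / 3434
Ao = 0.9881

0.9881


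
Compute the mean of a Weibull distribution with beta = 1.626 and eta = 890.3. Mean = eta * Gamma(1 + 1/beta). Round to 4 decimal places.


beta = 1.626, eta = 890.3
1/beta = 0.615
1 + 1/beta = 1.615
Gamma(1.615) = 0.8953
Mean = 890.3 * 0.8953
Mean = 797.0795

797.0795


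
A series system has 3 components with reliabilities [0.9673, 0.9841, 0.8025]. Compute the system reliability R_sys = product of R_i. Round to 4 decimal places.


Components: [0.9673, 0.9841, 0.8025]
After component 1 (R=0.9673): product = 0.9673
After component 2 (R=0.9841): product = 0.9519
After component 3 (R=0.8025): product = 0.7639
R_sys = 0.7639

0.7639


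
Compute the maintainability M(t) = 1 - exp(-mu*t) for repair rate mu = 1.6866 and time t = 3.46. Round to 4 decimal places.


mu = 1.6866, t = 3.46
mu * t = 1.6866 * 3.46 = 5.8356
exp(-5.8356) = 0.0029
M(t) = 1 - 0.0029
M(t) = 0.9971

0.9971


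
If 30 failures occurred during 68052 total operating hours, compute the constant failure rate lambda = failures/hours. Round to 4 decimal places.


failures = 30
total_hours = 68052
lambda = 30 / 68052
lambda = 0.0004

0.0004


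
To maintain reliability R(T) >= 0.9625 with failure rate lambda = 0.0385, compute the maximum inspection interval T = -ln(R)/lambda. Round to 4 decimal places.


R_target = 0.9625
lambda = 0.0385
-ln(0.9625) = 0.0382
T = 0.0382 / 0.0385
T = 0.9928

0.9928


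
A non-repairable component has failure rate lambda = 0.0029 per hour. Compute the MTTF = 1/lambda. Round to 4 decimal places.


lambda = 0.0029
MTTF = 1 / 0.0029
MTTF = 344.8276

344.8276


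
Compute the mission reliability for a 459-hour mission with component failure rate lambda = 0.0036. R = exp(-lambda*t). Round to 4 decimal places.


lambda = 0.0036
mission_time = 459
lambda * t = 0.0036 * 459 = 1.6524
R = exp(-1.6524)
R = 0.1916

0.1916


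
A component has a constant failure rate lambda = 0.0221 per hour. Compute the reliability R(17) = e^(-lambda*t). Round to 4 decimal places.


lambda = 0.0221
t = 17
lambda * t = 0.3757
R(t) = e^(-0.3757)
R(t) = 0.6868

0.6868


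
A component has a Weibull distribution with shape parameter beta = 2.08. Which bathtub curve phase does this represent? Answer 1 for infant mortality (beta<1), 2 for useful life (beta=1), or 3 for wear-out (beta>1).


beta = 2.08
Compare beta to 1:
beta < 1 => infant mortality (phase 1)
beta = 1 => useful life (phase 2)
beta > 1 => wear-out (phase 3)
Since beta = 2.08, this is wear-out (increasing failure rate)
Phase = 3

3


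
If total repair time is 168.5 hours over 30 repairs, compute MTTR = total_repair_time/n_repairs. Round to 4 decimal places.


total_repair_time = 168.5
n_repairs = 30
MTTR = 168.5 / 30
MTTR = 5.6167

5.6167


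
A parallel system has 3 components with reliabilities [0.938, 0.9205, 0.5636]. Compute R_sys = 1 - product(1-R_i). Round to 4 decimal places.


Components: [0.938, 0.9205, 0.5636]
(1 - 0.938) = 0.062, running product = 0.062
(1 - 0.9205) = 0.0795, running product = 0.0049
(1 - 0.5636) = 0.4364, running product = 0.0022
Product of (1-R_i) = 0.0022
R_sys = 1 - 0.0022 = 0.9978

0.9978


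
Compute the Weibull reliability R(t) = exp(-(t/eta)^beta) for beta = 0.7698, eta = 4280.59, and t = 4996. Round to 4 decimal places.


beta = 0.7698, eta = 4280.59, t = 4996
t/eta = 4996 / 4280.59 = 1.1671
(t/eta)^beta = 1.1671^0.7698 = 1.1263
R(t) = exp(-1.1263)
R(t) = 0.3242

0.3242


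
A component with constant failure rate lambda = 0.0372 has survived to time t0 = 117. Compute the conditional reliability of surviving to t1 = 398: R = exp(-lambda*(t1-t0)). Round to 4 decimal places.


lambda = 0.0372
t0 = 117, t1 = 398
t1 - t0 = 281
lambda * (t1-t0) = 0.0372 * 281 = 10.4532
R = exp(-10.4532)
R = 0.0

0.0


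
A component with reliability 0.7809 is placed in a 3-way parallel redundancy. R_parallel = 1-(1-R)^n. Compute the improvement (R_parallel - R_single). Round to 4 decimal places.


R_single = 0.7809, n = 3
1 - R_single = 0.2191
(1 - R_single)^n = 0.2191^3 = 0.0105
R_parallel = 1 - 0.0105 = 0.9895
Improvement = 0.9895 - 0.7809
Improvement = 0.2086

0.2086


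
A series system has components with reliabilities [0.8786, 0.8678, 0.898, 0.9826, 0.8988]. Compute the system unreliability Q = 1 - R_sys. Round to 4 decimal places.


Components: [0.8786, 0.8678, 0.898, 0.9826, 0.8988]
After component 1: product = 0.8786
After component 2: product = 0.7624
After component 3: product = 0.6847
After component 4: product = 0.6728
After component 5: product = 0.6047
R_sys = 0.6047
Q = 1 - 0.6047 = 0.3953

0.3953


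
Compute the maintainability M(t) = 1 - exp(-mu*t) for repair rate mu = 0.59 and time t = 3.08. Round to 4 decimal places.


mu = 0.59, t = 3.08
mu * t = 0.59 * 3.08 = 1.8172
exp(-1.8172) = 0.1625
M(t) = 1 - 0.1625
M(t) = 0.8375

0.8375


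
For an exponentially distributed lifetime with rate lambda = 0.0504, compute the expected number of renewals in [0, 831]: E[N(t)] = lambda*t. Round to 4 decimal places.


lambda = 0.0504
t = 831
E[N(t)] = lambda * t
E[N(t)] = 0.0504 * 831
E[N(t)] = 41.8824

41.8824


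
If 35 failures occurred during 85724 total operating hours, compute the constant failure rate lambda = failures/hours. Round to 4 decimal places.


failures = 35
total_hours = 85724
lambda = 35 / 85724
lambda = 0.0004

0.0004


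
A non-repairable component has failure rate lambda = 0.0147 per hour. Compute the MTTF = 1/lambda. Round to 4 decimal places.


lambda = 0.0147
MTTF = 1 / 0.0147
MTTF = 68.0272

68.0272


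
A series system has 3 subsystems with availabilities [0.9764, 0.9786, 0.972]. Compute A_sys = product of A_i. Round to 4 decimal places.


Subsystems: [0.9764, 0.9786, 0.972]
After subsystem 1 (A=0.9764): product = 0.9764
After subsystem 2 (A=0.9786): product = 0.9555
After subsystem 3 (A=0.972): product = 0.9288
A_sys = 0.9288

0.9288


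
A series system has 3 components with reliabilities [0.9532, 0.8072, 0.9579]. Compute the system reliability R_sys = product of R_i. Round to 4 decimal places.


Components: [0.9532, 0.8072, 0.9579]
After component 1 (R=0.9532): product = 0.9532
After component 2 (R=0.8072): product = 0.7694
After component 3 (R=0.9579): product = 0.737
R_sys = 0.737

0.737


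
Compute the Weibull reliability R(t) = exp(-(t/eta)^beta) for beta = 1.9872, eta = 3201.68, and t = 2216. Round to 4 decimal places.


beta = 1.9872, eta = 3201.68, t = 2216
t/eta = 2216 / 3201.68 = 0.6921
(t/eta)^beta = 0.6921^1.9872 = 0.4813
R(t) = exp(-0.4813)
R(t) = 0.618

0.618


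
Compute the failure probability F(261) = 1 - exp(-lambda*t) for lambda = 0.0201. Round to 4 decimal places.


lambda = 0.0201, t = 261
lambda * t = 5.2461
exp(-5.2461) = 0.0053
F(t) = 1 - 0.0053
F(t) = 0.9947

0.9947


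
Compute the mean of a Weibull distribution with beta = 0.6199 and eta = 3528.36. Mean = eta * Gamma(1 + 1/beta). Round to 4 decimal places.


beta = 0.6199, eta = 3528.36
1/beta = 1.6132
1 + 1/beta = 2.6132
Gamma(2.6132) = 1.4439
Mean = 3528.36 * 1.4439
Mean = 5094.5525

5094.5525


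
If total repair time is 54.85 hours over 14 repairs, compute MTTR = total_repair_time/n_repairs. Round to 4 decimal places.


total_repair_time = 54.85
n_repairs = 14
MTTR = 54.85 / 14
MTTR = 3.9179

3.9179


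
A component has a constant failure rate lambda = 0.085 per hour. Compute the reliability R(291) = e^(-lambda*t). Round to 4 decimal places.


lambda = 0.085
t = 291
lambda * t = 24.735
R(t) = e^(-24.735)
R(t) = 0.0

0.0


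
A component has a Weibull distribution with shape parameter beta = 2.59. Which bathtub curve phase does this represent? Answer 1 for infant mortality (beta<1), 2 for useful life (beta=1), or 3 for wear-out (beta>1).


beta = 2.59
Compare beta to 1:
beta < 1 => infant mortality (phase 1)
beta = 1 => useful life (phase 2)
beta > 1 => wear-out (phase 3)
Since beta = 2.59, this is wear-out (increasing failure rate)
Phase = 3

3


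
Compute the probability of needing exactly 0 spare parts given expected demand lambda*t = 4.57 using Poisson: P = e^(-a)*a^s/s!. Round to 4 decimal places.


a = 4.57, s = 0
e^(-a) = e^(-4.57) = 0.0104
a^s = 4.57^0 = 1.0
s! = 1
P = 0.0104 * 1.0 / 1
P = 0.0104

0.0104


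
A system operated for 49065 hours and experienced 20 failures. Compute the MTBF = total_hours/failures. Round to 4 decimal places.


total_hours = 49065
failures = 20
MTBF = 49065 / 20
MTBF = 2453.25

2453.25


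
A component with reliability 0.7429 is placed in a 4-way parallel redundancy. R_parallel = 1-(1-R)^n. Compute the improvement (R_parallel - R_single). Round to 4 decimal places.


R_single = 0.7429, n = 4
1 - R_single = 0.2571
(1 - R_single)^n = 0.2571^4 = 0.0044
R_parallel = 1 - 0.0044 = 0.9956
Improvement = 0.9956 - 0.7429
Improvement = 0.2527

0.2527


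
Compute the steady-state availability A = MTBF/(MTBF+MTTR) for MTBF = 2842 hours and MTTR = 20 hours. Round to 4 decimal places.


MTBF = 2842
MTTR = 20
MTBF + MTTR = 2862
A = 2842 / 2862
A = 0.993

0.993


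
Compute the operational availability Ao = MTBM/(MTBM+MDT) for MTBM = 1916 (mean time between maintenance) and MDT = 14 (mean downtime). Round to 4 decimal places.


MTBM = 1916
MDT = 14
MTBM + MDT = 1930
Ao = 1916 / 1930
Ao = 0.9927

0.9927


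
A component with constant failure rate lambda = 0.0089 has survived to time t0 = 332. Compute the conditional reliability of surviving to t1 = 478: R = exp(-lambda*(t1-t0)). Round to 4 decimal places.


lambda = 0.0089
t0 = 332, t1 = 478
t1 - t0 = 146
lambda * (t1-t0) = 0.0089 * 146 = 1.2994
R = exp(-1.2994)
R = 0.2727

0.2727


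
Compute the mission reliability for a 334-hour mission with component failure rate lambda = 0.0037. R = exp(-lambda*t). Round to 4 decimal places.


lambda = 0.0037
mission_time = 334
lambda * t = 0.0037 * 334 = 1.2358
R = exp(-1.2358)
R = 0.2906

0.2906


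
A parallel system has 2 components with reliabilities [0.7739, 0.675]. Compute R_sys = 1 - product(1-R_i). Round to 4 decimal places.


Components: [0.7739, 0.675]
(1 - 0.7739) = 0.2261, running product = 0.2261
(1 - 0.675) = 0.325, running product = 0.0735
Product of (1-R_i) = 0.0735
R_sys = 1 - 0.0735 = 0.9265

0.9265


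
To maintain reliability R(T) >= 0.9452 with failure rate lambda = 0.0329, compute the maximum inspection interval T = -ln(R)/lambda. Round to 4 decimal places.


R_target = 0.9452
lambda = 0.0329
-ln(0.9452) = 0.0564
T = 0.0564 / 0.0329
T = 1.713

1.713


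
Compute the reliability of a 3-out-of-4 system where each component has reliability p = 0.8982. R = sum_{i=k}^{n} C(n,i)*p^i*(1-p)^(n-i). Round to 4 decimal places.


k = 3, n = 4, p = 0.8982
i=3: C(4,3)=4 * 0.8982^3 * 0.1018^1 = 0.2951
i=4: C(4,4)=1 * 0.8982^4 * 0.1018^0 = 0.6509
R = sum of terms = 0.9459

0.9459


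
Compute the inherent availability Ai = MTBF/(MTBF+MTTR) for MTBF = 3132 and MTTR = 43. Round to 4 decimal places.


MTBF = 3132
MTTR = 43
MTBF + MTTR = 3175
Ai = 3132 / 3175
Ai = 0.9865

0.9865


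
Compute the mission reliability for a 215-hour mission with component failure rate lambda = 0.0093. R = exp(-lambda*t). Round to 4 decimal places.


lambda = 0.0093
mission_time = 215
lambda * t = 0.0093 * 215 = 1.9995
R = exp(-1.9995)
R = 0.1354

0.1354


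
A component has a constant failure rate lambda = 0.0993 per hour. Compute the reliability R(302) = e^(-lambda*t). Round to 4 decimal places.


lambda = 0.0993
t = 302
lambda * t = 29.9886
R(t) = e^(-29.9886)
R(t) = 0.0

0.0


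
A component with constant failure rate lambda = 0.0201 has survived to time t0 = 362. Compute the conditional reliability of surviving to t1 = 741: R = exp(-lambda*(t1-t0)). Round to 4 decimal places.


lambda = 0.0201
t0 = 362, t1 = 741
t1 - t0 = 379
lambda * (t1-t0) = 0.0201 * 379 = 7.6179
R = exp(-7.6179)
R = 0.0005

0.0005


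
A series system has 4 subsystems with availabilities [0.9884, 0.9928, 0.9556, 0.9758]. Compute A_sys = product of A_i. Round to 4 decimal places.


Subsystems: [0.9884, 0.9928, 0.9556, 0.9758]
After subsystem 1 (A=0.9884): product = 0.9884
After subsystem 2 (A=0.9928): product = 0.9813
After subsystem 3 (A=0.9556): product = 0.9377
After subsystem 4 (A=0.9758): product = 0.915
A_sys = 0.915

0.915


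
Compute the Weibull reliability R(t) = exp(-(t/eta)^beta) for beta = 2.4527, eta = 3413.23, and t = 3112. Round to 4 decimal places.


beta = 2.4527, eta = 3413.23, t = 3112
t/eta = 3112 / 3413.23 = 0.9117
(t/eta)^beta = 0.9117^2.4527 = 0.7972
R(t) = exp(-0.7972)
R(t) = 0.4506

0.4506


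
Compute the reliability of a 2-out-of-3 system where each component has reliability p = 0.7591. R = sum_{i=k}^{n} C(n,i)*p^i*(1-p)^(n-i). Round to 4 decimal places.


k = 2, n = 3, p = 0.7591
i=2: C(3,2)=3 * 0.7591^2 * 0.2409^1 = 0.4164
i=3: C(3,3)=1 * 0.7591^3 * 0.2409^0 = 0.4374
R = sum of terms = 0.8539

0.8539


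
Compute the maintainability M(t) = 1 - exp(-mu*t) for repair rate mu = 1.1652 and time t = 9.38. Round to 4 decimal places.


mu = 1.1652, t = 9.38
mu * t = 1.1652 * 9.38 = 10.9296
exp(-10.9296) = 0.0
M(t) = 1 - 0.0
M(t) = 1.0

1.0


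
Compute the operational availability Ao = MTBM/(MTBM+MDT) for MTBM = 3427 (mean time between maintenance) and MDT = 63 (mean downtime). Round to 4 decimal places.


MTBM = 3427
MDT = 63
MTBM + MDT = 3490
Ao = 3427 / 3490
Ao = 0.9819

0.9819


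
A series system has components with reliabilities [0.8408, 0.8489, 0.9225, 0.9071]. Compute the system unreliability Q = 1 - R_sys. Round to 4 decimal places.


Components: [0.8408, 0.8489, 0.9225, 0.9071]
After component 1: product = 0.8408
After component 2: product = 0.7138
After component 3: product = 0.6584
After component 4: product = 0.5973
R_sys = 0.5973
Q = 1 - 0.5973 = 0.4027

0.4027


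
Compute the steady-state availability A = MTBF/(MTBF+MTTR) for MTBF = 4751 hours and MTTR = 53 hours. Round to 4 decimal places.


MTBF = 4751
MTTR = 53
MTBF + MTTR = 4804
A = 4751 / 4804
A = 0.989

0.989


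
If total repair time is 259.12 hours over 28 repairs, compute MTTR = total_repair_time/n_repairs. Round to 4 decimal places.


total_repair_time = 259.12
n_repairs = 28
MTTR = 259.12 / 28
MTTR = 9.2543

9.2543


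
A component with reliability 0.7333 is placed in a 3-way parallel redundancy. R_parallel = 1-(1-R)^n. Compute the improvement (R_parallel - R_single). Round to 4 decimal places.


R_single = 0.7333, n = 3
1 - R_single = 0.2667
(1 - R_single)^n = 0.2667^3 = 0.019
R_parallel = 1 - 0.019 = 0.981
Improvement = 0.981 - 0.7333
Improvement = 0.2477

0.2477


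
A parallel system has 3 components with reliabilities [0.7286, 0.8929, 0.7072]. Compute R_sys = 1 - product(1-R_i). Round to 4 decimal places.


Components: [0.7286, 0.8929, 0.7072]
(1 - 0.7286) = 0.2714, running product = 0.2714
(1 - 0.8929) = 0.1071, running product = 0.0291
(1 - 0.7072) = 0.2928, running product = 0.0085
Product of (1-R_i) = 0.0085
R_sys = 1 - 0.0085 = 0.9915

0.9915


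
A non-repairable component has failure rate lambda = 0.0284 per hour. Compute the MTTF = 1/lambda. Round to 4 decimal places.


lambda = 0.0284
MTTF = 1 / 0.0284
MTTF = 35.2113

35.2113


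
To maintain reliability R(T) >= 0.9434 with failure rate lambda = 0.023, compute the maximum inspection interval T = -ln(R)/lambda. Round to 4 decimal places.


R_target = 0.9434
lambda = 0.023
-ln(0.9434) = 0.0583
T = 0.0583 / 0.023
T = 2.5333

2.5333


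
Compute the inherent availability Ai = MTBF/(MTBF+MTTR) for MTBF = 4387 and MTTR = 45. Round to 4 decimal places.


MTBF = 4387
MTTR = 45
MTBF + MTTR = 4432
Ai = 4387 / 4432
Ai = 0.9898

0.9898


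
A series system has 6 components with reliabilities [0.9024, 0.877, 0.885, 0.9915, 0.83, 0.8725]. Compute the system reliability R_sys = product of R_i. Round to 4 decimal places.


Components: [0.9024, 0.877, 0.885, 0.9915, 0.83, 0.8725]
After component 1 (R=0.9024): product = 0.9024
After component 2 (R=0.877): product = 0.7914
After component 3 (R=0.885): product = 0.7004
After component 4 (R=0.9915): product = 0.6944
After component 5 (R=0.83): product = 0.5764
After component 6 (R=0.8725): product = 0.5029
R_sys = 0.5029

0.5029


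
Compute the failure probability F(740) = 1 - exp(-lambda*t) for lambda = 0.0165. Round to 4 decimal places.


lambda = 0.0165, t = 740
lambda * t = 12.21
exp(-12.21) = 0.0
F(t) = 1 - 0.0
F(t) = 1.0

1.0


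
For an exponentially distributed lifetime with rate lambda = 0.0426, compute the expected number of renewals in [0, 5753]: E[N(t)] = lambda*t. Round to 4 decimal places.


lambda = 0.0426
t = 5753
E[N(t)] = lambda * t
E[N(t)] = 0.0426 * 5753
E[N(t)] = 245.0778

245.0778


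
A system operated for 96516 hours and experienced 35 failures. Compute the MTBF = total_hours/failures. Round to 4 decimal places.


total_hours = 96516
failures = 35
MTBF = 96516 / 35
MTBF = 2757.6

2757.6


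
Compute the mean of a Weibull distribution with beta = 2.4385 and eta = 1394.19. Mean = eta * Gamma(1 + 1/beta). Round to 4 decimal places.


beta = 2.4385, eta = 1394.19
1/beta = 0.4101
1 + 1/beta = 1.4101
Gamma(1.4101) = 0.8868
Mean = 1394.19 * 0.8868
Mean = 1236.3128

1236.3128


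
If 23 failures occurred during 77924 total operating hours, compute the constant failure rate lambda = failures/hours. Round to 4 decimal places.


failures = 23
total_hours = 77924
lambda = 23 / 77924
lambda = 0.0003

0.0003


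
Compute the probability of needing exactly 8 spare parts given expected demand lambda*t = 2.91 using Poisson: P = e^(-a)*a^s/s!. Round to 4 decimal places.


a = 2.91, s = 8
e^(-a) = e^(-2.91) = 0.0545
a^s = 2.91^8 = 5142.1402
s! = 40320
P = 0.0545 * 5142.1402 / 40320
P = 0.0069

0.0069


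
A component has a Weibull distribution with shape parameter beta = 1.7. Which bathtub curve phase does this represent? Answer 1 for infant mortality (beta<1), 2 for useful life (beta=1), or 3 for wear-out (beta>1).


beta = 1.7
Compare beta to 1:
beta < 1 => infant mortality (phase 1)
beta = 1 => useful life (phase 2)
beta > 1 => wear-out (phase 3)
Since beta = 1.7, this is wear-out (increasing failure rate)
Phase = 3

3


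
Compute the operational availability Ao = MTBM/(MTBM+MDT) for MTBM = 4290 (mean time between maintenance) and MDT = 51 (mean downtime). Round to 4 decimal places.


MTBM = 4290
MDT = 51
MTBM + MDT = 4341
Ao = 4290 / 4341
Ao = 0.9883

0.9883


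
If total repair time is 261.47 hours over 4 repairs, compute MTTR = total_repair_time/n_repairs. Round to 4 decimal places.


total_repair_time = 261.47
n_repairs = 4
MTTR = 261.47 / 4
MTTR = 65.3675

65.3675


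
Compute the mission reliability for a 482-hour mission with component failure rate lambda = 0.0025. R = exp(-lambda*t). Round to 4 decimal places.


lambda = 0.0025
mission_time = 482
lambda * t = 0.0025 * 482 = 1.205
R = exp(-1.205)
R = 0.2997

0.2997


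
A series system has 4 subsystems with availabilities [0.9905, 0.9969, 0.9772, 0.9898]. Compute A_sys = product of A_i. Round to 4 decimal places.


Subsystems: [0.9905, 0.9969, 0.9772, 0.9898]
After subsystem 1 (A=0.9905): product = 0.9905
After subsystem 2 (A=0.9969): product = 0.9874
After subsystem 3 (A=0.9772): product = 0.9649
After subsystem 4 (A=0.9898): product = 0.9551
A_sys = 0.9551

0.9551


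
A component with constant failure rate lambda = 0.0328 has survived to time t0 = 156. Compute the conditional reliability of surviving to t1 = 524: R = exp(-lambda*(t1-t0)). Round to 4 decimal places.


lambda = 0.0328
t0 = 156, t1 = 524
t1 - t0 = 368
lambda * (t1-t0) = 0.0328 * 368 = 12.0704
R = exp(-12.0704)
R = 0.0

0.0


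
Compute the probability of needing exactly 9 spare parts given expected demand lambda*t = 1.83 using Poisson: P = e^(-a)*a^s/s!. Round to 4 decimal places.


a = 1.83, s = 9
e^(-a) = e^(-1.83) = 0.1604
a^s = 1.83^9 = 230.1759
s! = 362880
P = 0.1604 * 230.1759 / 362880
P = 0.0001

0.0001
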